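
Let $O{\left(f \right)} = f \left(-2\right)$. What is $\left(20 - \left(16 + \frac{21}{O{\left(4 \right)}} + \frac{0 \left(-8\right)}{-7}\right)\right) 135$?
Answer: $\frac{7155}{8} \approx 894.38$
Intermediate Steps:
$O{\left(f \right)} = - 2 f$
$\left(20 - \left(16 + \frac{21}{O{\left(4 \right)}} + \frac{0 \left(-8\right)}{-7}\right)\right) 135 = \left(20 - \left(16 - \frac{21}{8} + \frac{0 \left(-8\right)}{-7}\right)\right) 135 = \left(20 - \left(16 - \frac{21}{8}\right)\right) 135 = \left(20 - \frac{107}{8}\right) 135 = \frac{53}{8} \cdot 135 = \frac{7155}{8}$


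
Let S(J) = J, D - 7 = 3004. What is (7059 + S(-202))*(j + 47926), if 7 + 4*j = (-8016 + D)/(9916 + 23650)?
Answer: 3393949421533/10328 ≈ 3.2862e+8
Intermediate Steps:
D = 3011 (D = 7 + 3004 = 3011)
j = -18459/10328 (j = -7/4 + ((-8016 + 3011)/(9916 + 23650))/4 = -7/4 + (-5005/33566)/4 = -7/4 + (-5005*1/33566)/4 = -7/4 + (¼)*(-385/2582) = -7/4 - 385/10328 = -18459/10328 ≈ -1.7873)
(7059 + S(-202))*(j + 47926) = (7059 - 202)*(-18459/10328 + 47926) = 6857*(494961269/10328) = 3393949421533/10328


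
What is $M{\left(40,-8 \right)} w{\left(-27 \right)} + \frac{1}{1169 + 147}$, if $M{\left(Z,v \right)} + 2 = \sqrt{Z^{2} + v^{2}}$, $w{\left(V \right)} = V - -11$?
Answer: $\frac{42113}{1316} - 128 \sqrt{26} \approx -620.67$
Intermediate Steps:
$w{\left(V \right)} = 11 + V$ ($w{\left(V \right)} = V + 11 = 11 + V$)
$M{\left(Z,v \right)} = -2 + \sqrt{Z^{2} + v^{2}}$
$M{\left(40,-8 \right)} w{\left(-27 \right)} + \frac{1}{1169 + 147} = \left(-2 + \sqrt{40^{2} + \left(-8\right)^{2}}\right) \left(11 - 27\right) + \frac{1}{1169 + 147} = \left(-2 + \sqrt{1600 + 64}\right) \left(-16\right) + \frac{1}{1316} = \left(-2 + \sqrt{1664}\right) \left(-16\right) + \frac{1}{1316} = \left(-2 + 8 \sqrt{26}\right) \left(-16\right) + \frac{1}{1316} = \left(32 - 128 \sqrt{26}\right) + \frac{1}{1316} = \frac{42113}{1316} - 128 \sqrt{26}$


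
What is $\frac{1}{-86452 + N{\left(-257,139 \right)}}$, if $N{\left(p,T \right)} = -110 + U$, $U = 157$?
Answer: $- \frac{1}{86405} \approx -1.1573 \cdot 10^{-5}$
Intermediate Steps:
$N{\left(p,T \right)} = 47$ ($N{\left(p,T \right)} = -110 + 157 = 47$)
$\frac{1}{-86452 + N{\left(-257,139 \right)}} = \frac{1}{-86452 + 47} = \frac{1}{-86405} = - \frac{1}{86405}$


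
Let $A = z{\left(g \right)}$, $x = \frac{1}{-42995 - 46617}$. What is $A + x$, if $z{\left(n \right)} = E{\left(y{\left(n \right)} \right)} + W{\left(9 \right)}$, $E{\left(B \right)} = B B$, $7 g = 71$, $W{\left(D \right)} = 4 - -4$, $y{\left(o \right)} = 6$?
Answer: $\frac{3942927}{89612} \approx 44.0$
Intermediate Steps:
$W{\left(D \right)} = 8$ ($W{\left(D \right)} = 4 + 4 = 8$)
$g = \frac{71}{7}$ ($g = \frac{1}{7} \cdot 71 = \frac{71}{7} \approx 10.143$)
$E{\left(B \right)} = B^{2}$
$x = - \frac{1}{89612}$ ($x = \frac{1}{-89612} = - \frac{1}{89612} \approx -1.1159 \cdot 10^{-5}$)
$z{\left(n \right)} = 44$ ($z{\left(n \right)} = 6^{2} + 8 = 36 + 8 = 44$)
$A = 44$
$A + x = 44 - \frac{1}{89612} = \frac{3942927}{89612}$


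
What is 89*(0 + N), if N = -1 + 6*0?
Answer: -89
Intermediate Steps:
N = -1 (N = -1 + 0 = -1)
89*(0 + N) = 89*(0 - 1) = 89*(-1) = -89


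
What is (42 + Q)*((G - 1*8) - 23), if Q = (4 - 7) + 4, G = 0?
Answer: -1333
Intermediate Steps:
Q = 1 (Q = -3 + 4 = 1)
(42 + Q)*((G - 1*8) - 23) = (42 + 1)*((0 - 1*8) - 23) = 43*((0 - 8) - 23) = 43*(-8 - 23) = 43*(-31) = -1333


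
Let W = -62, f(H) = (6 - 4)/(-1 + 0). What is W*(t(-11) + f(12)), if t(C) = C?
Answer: 806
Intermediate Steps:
f(H) = -2 (f(H) = 2/(-1) = 2*(-1) = -2)
W*(t(-11) + f(12)) = -62*(-11 - 2) = -62*(-13) = 806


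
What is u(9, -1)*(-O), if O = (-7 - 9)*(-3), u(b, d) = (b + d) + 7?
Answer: -720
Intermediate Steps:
u(b, d) = 7 + b + d
O = 48 (O = -16*(-3) = 48)
u(9, -1)*(-O) = (7 + 9 - 1)*(-1*48) = 15*(-48) = -720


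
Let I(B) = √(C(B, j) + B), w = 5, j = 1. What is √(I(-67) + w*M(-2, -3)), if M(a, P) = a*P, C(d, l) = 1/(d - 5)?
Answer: √(1080 + 15*I*√386)/6 ≈ 5.5271 + 0.74056*I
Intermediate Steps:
C(d, l) = 1/(-5 + d)
M(a, P) = P*a
I(B) = √(B + 1/(-5 + B)) (I(B) = √(1/(-5 + B) + B) = √(B + 1/(-5 + B)))
√(I(-67) + w*M(-2, -3)) = √(√((1 - 67*(-5 - 67))/(-5 - 67)) + 5*(-3*(-2))) = √(√((1 - 67*(-72))/(-72)) + 5*6) = √(√(-(1 + 4824)/72) + 30) = √(√(-1/72*4825) + 30) = √(√(-4825/72) + 30) = √(5*I*√386/12 + 30) = √(30 + 5*I*√386/12)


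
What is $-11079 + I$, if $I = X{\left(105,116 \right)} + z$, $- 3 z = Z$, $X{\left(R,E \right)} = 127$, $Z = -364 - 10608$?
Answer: $- \frac{21884}{3} \approx -7294.7$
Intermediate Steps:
$Z = -10972$ ($Z = -364 - 10608 = -10972$)
$z = \frac{10972}{3}$ ($z = \left(- \frac{1}{3}\right) \left(-10972\right) = \frac{10972}{3} \approx 3657.3$)
$I = \frac{11353}{3}$ ($I = 127 + \frac{10972}{3} = \frac{11353}{3} \approx 3784.3$)
$-11079 + I = -11079 + \frac{11353}{3} = - \frac{21884}{3}$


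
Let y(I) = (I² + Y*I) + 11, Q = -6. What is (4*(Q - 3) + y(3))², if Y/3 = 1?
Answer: 49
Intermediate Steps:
Y = 3 (Y = 3*1 = 3)
y(I) = 11 + I² + 3*I (y(I) = (I² + 3*I) + 11 = 11 + I² + 3*I)
(4*(Q - 3) + y(3))² = (4*(-6 - 3) + (11 + 3² + 3*3))² = (4*(-9) + (11 + 9 + 9))² = (-36 + 29)² = (-7)² = 49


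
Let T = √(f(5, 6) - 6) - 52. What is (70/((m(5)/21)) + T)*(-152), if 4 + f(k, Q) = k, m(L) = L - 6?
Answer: 231344 - 152*I*√5 ≈ 2.3134e+5 - 339.88*I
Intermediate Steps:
m(L) = -6 + L
f(k, Q) = -4 + k
T = -52 + I*√5 (T = √((-4 + 5) - 6) - 52 = √(1 - 6) - 52 = √(-5) - 52 = I*√5 - 52 = -52 + I*√5 ≈ -52.0 + 2.2361*I)
(70/((m(5)/21)) + T)*(-152) = (70/(((-6 + 5)/21)) + (-52 + I*√5))*(-152) = (70/((-1*1/21)) + (-52 + I*√5))*(-152) = (70/(-1/21) + (-52 + I*√5))*(-152) = (70*(-21) + (-52 + I*√5))*(-152) = (-1470 + (-52 + I*√5))*(-152) = (-1522 + I*√5)*(-152) = 231344 - 152*I*√5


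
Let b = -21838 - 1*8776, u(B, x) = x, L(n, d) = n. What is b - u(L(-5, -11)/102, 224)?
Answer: -30838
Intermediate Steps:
b = -30614 (b = -21838 - 8776 = -30614)
b - u(L(-5, -11)/102, 224) = -30614 - 1*224 = -30614 - 224 = -30838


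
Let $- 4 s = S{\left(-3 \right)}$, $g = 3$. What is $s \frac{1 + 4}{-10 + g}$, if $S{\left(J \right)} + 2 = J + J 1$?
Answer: $- \frac{10}{7} \approx -1.4286$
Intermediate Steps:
$S{\left(J \right)} = -2 + 2 J$ ($S{\left(J \right)} = -2 + \left(J + J 1\right) = -2 + \left(J + J\right) = -2 + 2 J$)
$s = 2$ ($s = - \frac{-2 + 2 \left(-3\right)}{4} = - \frac{-2 - 6}{4} = \left(- \frac{1}{4}\right) \left(-8\right) = 2$)
$s \frac{1 + 4}{-10 + g} = 2 \frac{1 + 4}{-10 + 3} = 2 \frac{5}{-7} = 2 \cdot 5 \left(- \frac{1}{7}\right) = 2 \left(- \frac{5}{7}\right) = - \frac{10}{7}$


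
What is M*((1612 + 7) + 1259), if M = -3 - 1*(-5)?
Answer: 5756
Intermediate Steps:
M = 2 (M = -3 + 5 = 2)
M*((1612 + 7) + 1259) = 2*((1612 + 7) + 1259) = 2*(1619 + 1259) = 2*2878 = 5756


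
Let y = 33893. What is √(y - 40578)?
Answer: I*√6685 ≈ 81.762*I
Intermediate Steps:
√(y - 40578) = √(33893 - 40578) = √(-6685) = I*√6685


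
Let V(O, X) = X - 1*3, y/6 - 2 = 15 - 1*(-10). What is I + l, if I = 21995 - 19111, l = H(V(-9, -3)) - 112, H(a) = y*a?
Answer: 1800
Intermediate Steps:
y = 162 (y = 12 + 6*(15 - 1*(-10)) = 12 + 6*(15 + 10) = 12 + 6*25 = 12 + 150 = 162)
V(O, X) = -3 + X (V(O, X) = X - 3 = -3 + X)
H(a) = 162*a
l = -1084 (l = 162*(-3 - 3) - 112 = 162*(-6) - 112 = -972 - 112 = -1084)
I = 2884
I + l = 2884 - 1084 = 1800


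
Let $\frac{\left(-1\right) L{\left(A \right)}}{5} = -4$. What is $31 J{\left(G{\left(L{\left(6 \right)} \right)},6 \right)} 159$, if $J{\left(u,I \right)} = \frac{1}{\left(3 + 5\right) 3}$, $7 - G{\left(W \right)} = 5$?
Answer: $\frac{1643}{8} \approx 205.38$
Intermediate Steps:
$L{\left(A \right)} = 20$ ($L{\left(A \right)} = \left(-5\right) \left(-4\right) = 20$)
$G{\left(W \right)} = 2$ ($G{\left(W \right)} = 7 - 5 = 2$)
$J{\left(u,I \right)} = \frac{1}{24}$ ($J{\left(u,I \right)} = \frac{1}{8 \cdot 3} = \frac{1}{24}$)
$31 J{\left(G{\left(L{\left(6 \right)} \right)},6 \right)} 159 = 31 \cdot \frac{1}{24} \cdot 159 = \frac{31}{24} \cdot 159 = \frac{1643}{8}$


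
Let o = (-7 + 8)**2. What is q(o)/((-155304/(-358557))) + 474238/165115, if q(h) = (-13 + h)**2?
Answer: 39809736492/118717685 ≈ 335.33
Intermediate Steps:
o = 1 (o = 1**2 = 1)
q(o)/((-155304/(-358557))) + 474238/165115 = (-13 + 1)**2/((-155304/(-358557))) + 474238/165115 = (-12)**2/((-155304*(-1/358557))) + 474238*(1/165115) = 144/(51768/119519) + 474238/165115 = 144*(119519/51768) + 474238/165115 = 239038/719 + 474238/165115 = 39809736492/118717685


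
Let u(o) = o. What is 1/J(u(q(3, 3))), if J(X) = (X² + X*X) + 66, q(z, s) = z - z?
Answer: 1/66 ≈ 0.015152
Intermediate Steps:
q(z, s) = 0
J(X) = 66 + 2*X² (J(X) = (X² + X²) + 66 = 2*X² + 66 = 66 + 2*X²)
1/J(u(q(3, 3))) = 1/(66 + 2*0²) = 1/(66 + 2*0) = 1/(66 + 0) = 1/66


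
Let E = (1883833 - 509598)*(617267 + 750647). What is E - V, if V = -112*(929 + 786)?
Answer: 1879835487870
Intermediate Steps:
V = -192080 (V = -112*1715 = -192080)
E = 1879835295790 (E = 1374235*1367914 = 1879835295790)
E - V = 1879835295790 - 1*(-192080) = 1879835295790 + 192080 = 1879835487870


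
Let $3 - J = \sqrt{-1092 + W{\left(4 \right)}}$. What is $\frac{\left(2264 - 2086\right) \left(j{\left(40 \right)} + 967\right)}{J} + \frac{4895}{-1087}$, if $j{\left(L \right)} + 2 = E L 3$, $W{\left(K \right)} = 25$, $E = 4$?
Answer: $\frac{416747395}{584806} + \frac{128605 i \sqrt{1067}}{538} \approx 712.63 + 7808.3 i$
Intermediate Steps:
$j{\left(L \right)} = -2 + 12 L$ ($j{\left(L \right)} = -2 + 4 L 3 = -2 + 12 L$)
$J = 3 - i \sqrt{1067}$ ($J = 3 - \sqrt{-1092 + 25} = 3 - \sqrt{-1067} = 3 - i \sqrt{1067} \approx 3.0 - 32.665 i$)
$\frac{\left(2264 - 2086\right) \left(j{\left(40 \right)} + 967\right)}{J} + \frac{4895}{-1087} = \frac{\left(2264 - 2086\right) \left(\left(-2 + 12 \cdot 40\right) + 967\right)}{3 - i \sqrt{1067}} + \frac{4895}{-1087} = \frac{178 \left(\left(-2 + 480\right) + 967\right)}{3 - i \sqrt{1067}} + 4895 \left(- \frac{1}{1087}\right) = \frac{178 \left(478 + 967\right)}{3 - i \sqrt{1067}} - \frac{4895}{1087} = \frac{178 \cdot 1445}{3 - i \sqrt{1067}} - \frac{4895}{1087} = \frac{257210}{3 - i \sqrt{1067}} - \frac{4895}{1087} = - \frac{4895}{1087} + \frac{257210}{3 - i \sqrt{1067}}$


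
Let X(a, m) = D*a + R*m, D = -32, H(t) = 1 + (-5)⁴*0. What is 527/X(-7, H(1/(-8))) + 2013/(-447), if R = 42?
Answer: -99963/39634 ≈ -2.5222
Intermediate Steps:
H(t) = 1 (H(t) = 1 + 625*0 = 1 + 0 = 1)
X(a, m) = -32*a + 42*m
527/X(-7, H(1/(-8))) + 2013/(-447) = 527/(-32*(-7) + 42*1) + 2013/(-447) = 527/(224 + 42) + 2013*(-1/447) = 527/266 - 671/149 = -99963/39634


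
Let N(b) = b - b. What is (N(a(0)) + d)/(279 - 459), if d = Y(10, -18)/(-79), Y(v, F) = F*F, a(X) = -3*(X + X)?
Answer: 9/395 ≈ 0.022785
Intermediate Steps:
a(X) = -6*X
N(b) = 0
Y(v, F) = F²
d = -324/79 (d = (-18)²/(-79) = 324*(-1/79) = -324/79 ≈ -4.1013)
(N(a(0)) + d)/(279 - 459) = (0 - 324/79)/(279 - 459) = -324/79/(-180) = -324/79*(-1/180) = 9/395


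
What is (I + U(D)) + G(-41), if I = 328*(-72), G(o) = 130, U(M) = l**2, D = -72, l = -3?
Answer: -23477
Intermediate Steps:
U(M) = 9 (U(M) = (-3)**2 = 9)
I = -23616
(I + U(D)) + G(-41) = (-23616 + 9) + 130 = -23607 + 130 = -23477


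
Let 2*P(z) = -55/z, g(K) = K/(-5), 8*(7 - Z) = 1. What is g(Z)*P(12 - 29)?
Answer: -605/272 ≈ -2.2243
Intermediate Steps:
Z = 55/8 (Z = 7 - ⅛*1 = 7 - ⅛ = 55/8 ≈ 6.8750)
g(K) = -K/5 (g(K) = K*(-⅕) = -K/5)
P(z) = -55/(2*z) (P(z) = (-55/z)/2 = -55/(2*z))
g(Z)*P(12 - 29) = (-⅕*55/8)*(-55/(2*(12 - 29))) = -(-605)/(16*(-17)) = -(-605)*(-1)/(16*17) = -11/8*55/34 = -605/272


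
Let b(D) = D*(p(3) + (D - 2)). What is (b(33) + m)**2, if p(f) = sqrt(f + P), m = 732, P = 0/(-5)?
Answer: 3083292 + 115830*sqrt(3) ≈ 3.2839e+6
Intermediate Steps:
P = 0 (P = 0*(-1/5) = 0)
p(f) = sqrt(f) (p(f) = sqrt(f + 0) = sqrt(f))
b(D) = D*(-2 + D + sqrt(3)) (b(D) = D*(sqrt(3) + (D - 2)) = D*(sqrt(3) + (-2 + D)) = D*(-2 + D + sqrt(3)))
(b(33) + m)**2 = (33*(-2 + 33 + sqrt(3)) + 732)**2 = (33*(31 + sqrt(3)) + 732)**2 = ((1023 + 33*sqrt(3)) + 732)**2 = (1755 + 33*sqrt(3))**2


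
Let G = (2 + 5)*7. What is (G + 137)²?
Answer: 34596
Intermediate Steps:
G = 49 (G = 7*7 = 49)
(G + 137)² = (49 + 137)² = 186² = 34596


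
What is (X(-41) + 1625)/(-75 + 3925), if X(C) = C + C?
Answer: 1543/3850 ≈ 0.40078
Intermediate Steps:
X(C) = 2*C
(X(-41) + 1625)/(-75 + 3925) = (2*(-41) + 1625)/(-75 + 3925) = (-82 + 1625)/3850 = 1543*(1/3850) = 1543/3850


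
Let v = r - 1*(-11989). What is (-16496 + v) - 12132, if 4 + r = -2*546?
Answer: -17735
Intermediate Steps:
r = -1096 (r = -4 - 2*546 = -4 - 1092 = -1096)
v = 10893 (v = -1096 - 1*(-11989) = -1096 + 11989 = 10893)
(-16496 + v) - 12132 = (-16496 + 10893) - 12132 = -5603 - 12132 = -17735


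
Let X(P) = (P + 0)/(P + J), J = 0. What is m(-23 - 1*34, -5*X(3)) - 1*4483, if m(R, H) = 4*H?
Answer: -4503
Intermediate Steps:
X(P) = 1 (X(P) = (P + 0)/(P + 0) = P/P = 1)
m(-23 - 1*34, -5*X(3)) - 1*4483 = 4*(-5*1) - 1*4483 = 4*(-5) - 4483 = -20 - 4483 = -4503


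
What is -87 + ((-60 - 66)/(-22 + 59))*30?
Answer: -6999/37 ≈ -189.16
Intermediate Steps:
-87 + ((-60 - 66)/(-22 + 59))*30 = -87 - 126/37*30 = -87 - 3780/37 = -6999/37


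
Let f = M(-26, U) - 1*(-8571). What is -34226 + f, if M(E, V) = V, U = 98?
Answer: -25557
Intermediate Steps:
f = 8669 (f = 98 - 1*(-8571) = 98 + 8571 = 8669)
-34226 + f = -34226 + 8669 = -25557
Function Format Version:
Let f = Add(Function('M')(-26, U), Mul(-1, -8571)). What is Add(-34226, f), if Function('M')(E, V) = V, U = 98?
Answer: -25557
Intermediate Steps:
f = 8669 (f = Add(98, Mul(-1, -8571)) = Add(98, 8571) = 8669)
Add(-34226, f) = Add(-34226, 8669) = -25557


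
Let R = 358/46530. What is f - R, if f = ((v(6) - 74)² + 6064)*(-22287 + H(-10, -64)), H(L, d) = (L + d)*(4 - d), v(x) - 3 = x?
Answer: -6539446968794/23265 ≈ -2.8108e+8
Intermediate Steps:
v(x) = 3 + x
H(L, d) = (4 - d)*(L + d)
f = -281085191 (f = (((3 + 6) - 74)² + 6064)*(-22287 + (-1*(-64)² + 4*(-10) + 4*(-64) - 1*(-10)*(-64))) = ((9 - 74)² + 6064)*(-22287 + (-1*4096 - 40 - 256 - 640)) = ((-65)² + 6064)*(-22287 + (-4096 - 40 - 256 - 640)) = (4225 + 6064)*(-22287 - 5032) = 10289*(-27319) = -281085191)
R = 179/23265 (R = 358*(1/46530) = 179/23265 ≈ 0.0076940)
f - R = -281085191 - 1*179/23265 = -281085191 - 179/23265 = -6539446968794/23265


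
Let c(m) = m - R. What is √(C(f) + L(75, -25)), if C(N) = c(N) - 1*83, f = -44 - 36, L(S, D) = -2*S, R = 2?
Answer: 3*I*√35 ≈ 17.748*I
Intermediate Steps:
c(m) = -2 + m (c(m) = m - 1*2 = m - 2 = -2 + m)
f = -80
C(N) = -85 + N (C(N) = (-2 + N) - 1*83 = (-2 + N) - 83 = -85 + N)
√(C(f) + L(75, -25)) = √((-85 - 80) - 2*75) = √(-165 - 150) = √(-315) = 3*I*√35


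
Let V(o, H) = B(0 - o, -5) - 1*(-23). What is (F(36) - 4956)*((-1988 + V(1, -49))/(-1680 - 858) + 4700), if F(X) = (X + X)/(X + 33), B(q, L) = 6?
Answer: -75536345882/3243 ≈ -2.3292e+7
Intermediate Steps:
V(o, H) = 29 (V(o, H) = 6 - 1*(-23) = 6 + 23 = 29)
F(X) = 2*X/(33 + X) (F(X) = (2*X)/(33 + X) = 2*X/(33 + X))
(F(36) - 4956)*((-1988 + V(1, -49))/(-1680 - 858) + 4700) = (2*36/(33 + 36) - 4956)*((-1988 + 29)/(-1680 - 858) + 4700) = (2*36/69 - 4956)*(-1959/(-2538) + 4700) = (2*36*(1/69) - 4956)*(-1959*(-1/2538) + 4700) = (24/23 - 4956)*(653/846 + 4700) = -113964/23*3976853/846 = -75536345882/3243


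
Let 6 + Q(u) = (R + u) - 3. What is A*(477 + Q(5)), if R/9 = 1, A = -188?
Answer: -90616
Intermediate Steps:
R = 9 (R = 9*1 = 9)
Q(u) = u (Q(u) = -6 + ((9 + u) - 3) = -6 + (6 + u) = u)
A*(477 + Q(5)) = -188*(477 + 5) = -188*482 = -90616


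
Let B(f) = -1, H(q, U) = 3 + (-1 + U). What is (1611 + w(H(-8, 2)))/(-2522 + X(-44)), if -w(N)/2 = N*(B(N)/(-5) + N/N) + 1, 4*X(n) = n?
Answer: -7997/12665 ≈ -0.63142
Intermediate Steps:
X(n) = n/4
H(q, U) = 2 + U
w(N) = -2 - 12*N/5 (w(N) = -2*(N*(-1/(-5) + N/N) + 1) = -2*(N*(-1*(-1/5) + 1) + 1) = -2*(N*(1/5 + 1) + 1) = -2*(N*(6/5) + 1) = -2*(6*N/5 + 1) = -2*(1 + 6*N/5) = -2 - 12*N/5)
(1611 + w(H(-8, 2)))/(-2522 + X(-44)) = (1611 + (-2 - 12*(2 + 2)/5))/(-2522 + (1/4)*(-44)) = (1611 + (-2 - 12/5*4))/(-2522 - 11) = (1611 + (-2 - 48/5))/(-2533) = (1611 - 58/5)*(-1/2533) = (7997/5)*(-1/2533) = -7997/12665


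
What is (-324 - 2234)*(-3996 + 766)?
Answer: 8262340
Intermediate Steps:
(-324 - 2234)*(-3996 + 766) = -2558*(-3230) = 8262340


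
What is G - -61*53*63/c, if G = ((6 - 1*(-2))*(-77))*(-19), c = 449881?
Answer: 5265610903/449881 ≈ 11704.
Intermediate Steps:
G = 11704 (G = ((6 + 2)*(-77))*(-19) = (8*(-77))*(-19) = -616*(-19) = 11704)
G - -61*53*63/c = 11704 - -61*53*63/449881 = 11704 - (-3233*63)/449881 = 11704 - (-203679)/449881 = 11704 - 1*(-203679/449881) = 11704 + 203679/449881 = 5265610903/449881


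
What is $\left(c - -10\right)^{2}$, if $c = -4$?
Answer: $36$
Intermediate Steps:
$\left(c - -10\right)^{2} = \left(-4 - -10\right)^{2} = \left(-4 + 10\right)^{2} = 6^{2} = 36$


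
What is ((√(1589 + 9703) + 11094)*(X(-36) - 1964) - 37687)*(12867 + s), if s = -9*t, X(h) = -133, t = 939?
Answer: -102900770880 - 18520704*√2823 ≈ -1.0388e+11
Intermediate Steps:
s = -8451 (s = -9*939 = -8451)
((√(1589 + 9703) + 11094)*(X(-36) - 1964) - 37687)*(12867 + s) = ((√(1589 + 9703) + 11094)*(-133 - 1964) - 37687)*(12867 - 8451) = ((√11292 + 11094)*(-2097) - 37687)*4416 = ((2*√2823 + 11094)*(-2097) - 37687)*4416 = ((11094 + 2*√2823)*(-2097) - 37687)*4416 = ((-23264118 - 4194*√2823) - 37687)*4416 = (-23301805 - 4194*√2823)*4416 = -102900770880 - 18520704*√2823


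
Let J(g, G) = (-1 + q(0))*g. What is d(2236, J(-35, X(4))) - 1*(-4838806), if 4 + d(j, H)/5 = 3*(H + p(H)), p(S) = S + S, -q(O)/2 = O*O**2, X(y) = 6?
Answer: 4840361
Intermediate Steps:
q(O) = -2*O**3 (q(O) = -2*O*O**2 = -2*O**3)
p(S) = 2*S
J(g, G) = -g (J(g, G) = (-1 - 2*0**3)*g = (-1 - 2*0)*g = (-1 + 0)*g = -g)
d(j, H) = -20 + 45*H (d(j, H) = -20 + 5*(3*(H + 2*H)) = -20 + 5*(3*(3*H)) = -20 + 5*(9*H) = -20 + 45*H)
d(2236, J(-35, X(4))) - 1*(-4838806) = (-20 + 45*(-1*(-35))) - 1*(-4838806) = (-20 + 45*35) + 4838806 = (-20 + 1575) + 4838806 = 1555 + 4838806 = 4840361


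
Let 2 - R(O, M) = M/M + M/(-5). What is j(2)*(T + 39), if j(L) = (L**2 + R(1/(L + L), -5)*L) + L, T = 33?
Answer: 432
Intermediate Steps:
R(O, M) = 1 + M/5 (R(O, M) = 2 - (M/M + M/(-5)) = 2 - (1 + M*(-1/5)) = 2 - (1 - M/5) = 2 + (-1 + M/5) = 1 + M/5)
j(L) = L + L**2 (j(L) = (L**2 + (1 + (1/5)*(-5))*L) + L = (L**2 + (1 - 1)*L) + L = (L**2 + 0*L) + L = (L**2 + 0) + L = L**2 + L = L + L**2)
j(2)*(T + 39) = (2*(1 + 2))*(33 + 39) = (2*3)*72 = 6*72 = 432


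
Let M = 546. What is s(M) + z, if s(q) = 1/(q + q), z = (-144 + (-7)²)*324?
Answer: -33611759/1092 ≈ -30780.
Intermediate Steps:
z = -30780 (z = (-144 + 49)*324 = -95*324 = -30780)
s(q) = 1/(2*q)
s(M) + z = (½)/546 - 30780 = (½)*(1/546) - 30780 = 1/1092 - 30780 = -33611759/1092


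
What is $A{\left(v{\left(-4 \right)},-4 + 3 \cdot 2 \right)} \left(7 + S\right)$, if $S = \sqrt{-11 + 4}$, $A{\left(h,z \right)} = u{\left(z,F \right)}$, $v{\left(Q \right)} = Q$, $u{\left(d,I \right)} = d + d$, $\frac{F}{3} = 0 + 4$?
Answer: $28 + 4 i \sqrt{7} \approx 28.0 + 10.583 i$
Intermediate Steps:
$F = 12$ ($F = 3 \left(0 + 4\right) = 3 \cdot 4 = 12$)
$u{\left(d,I \right)} = 2 d$
$A{\left(h,z \right)} = 2 z$
$S = i \sqrt{7}$ ($S = \sqrt{-7} = i \sqrt{7} \approx 2.6458 i$)
$A{\left(v{\left(-4 \right)},-4 + 3 \cdot 2 \right)} \left(7 + S\right) = 2 \left(-4 + 3 \cdot 2\right) \left(7 + i \sqrt{7}\right) = 2 \left(-4 + 6\right) \left(7 + i \sqrt{7}\right) = 2 \cdot 2 \left(7 + i \sqrt{7}\right) = 4 \left(7 + i \sqrt{7}\right) = 28 + 4 i \sqrt{7}$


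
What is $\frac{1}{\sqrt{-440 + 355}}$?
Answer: $- \frac{i \sqrt{85}}{85} \approx - 0.10847 i$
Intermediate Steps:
$\frac{1}{\sqrt{-440 + 355}} = \frac{1}{\sqrt{-85}} = \frac{1}{i \sqrt{85}} = - \frac{i \sqrt{85}}{85}$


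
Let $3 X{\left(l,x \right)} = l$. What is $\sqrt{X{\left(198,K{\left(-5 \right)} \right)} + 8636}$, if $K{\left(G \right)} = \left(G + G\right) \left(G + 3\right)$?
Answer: $\sqrt{8702} \approx 93.285$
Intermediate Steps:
$K{\left(G \right)} = 2 G \left(3 + G\right)$
$X{\left(l,x \right)} = \frac{l}{3}$
$\sqrt{X{\left(198,K{\left(-5 \right)} \right)} + 8636} = \sqrt{\frac{1}{3} \cdot 198 + 8636} = \sqrt{66 + 8636} = \sqrt{8702}$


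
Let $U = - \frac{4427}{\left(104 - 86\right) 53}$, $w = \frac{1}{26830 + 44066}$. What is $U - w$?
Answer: $- \frac{52309591}{11272464} \approx -4.6405$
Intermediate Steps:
$w = \frac{1}{70896} \approx 1.4105 \cdot 10^{-5}$
$U = - \frac{4427}{954}$ ($U = - \frac{4427}{18 \cdot 53} = - \frac{4427}{954} \approx -4.6405$)
$U - w = - \frac{4427}{954} - \frac{1}{70896} = - \frac{52309591}{11272464}$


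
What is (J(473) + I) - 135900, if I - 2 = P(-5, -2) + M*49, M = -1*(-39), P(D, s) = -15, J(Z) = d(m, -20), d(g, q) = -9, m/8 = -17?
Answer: -134011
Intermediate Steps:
m = -136 (m = 8*(-17) = -136)
J(Z) = -9
M = 39
I = 1898 (I = 2 + (-15 + 39*49) = 2 + (-15 + 1911) = 2 + 1896 = 1898)
(J(473) + I) - 135900 = (-9 + 1898) - 135900 = 1889 - 135900 = -134011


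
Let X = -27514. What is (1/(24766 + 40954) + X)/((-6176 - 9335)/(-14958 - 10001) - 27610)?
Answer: 45131364951761/45287814919880 ≈ 0.99655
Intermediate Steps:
(1/(24766 + 40954) + X)/((-6176 - 9335)/(-14958 - 10001) - 27610) = (1/(24766 + 40954) - 27514)/((-6176 - 9335)/(-14958 - 10001) - 27610) = (1/65720 - 27514)/(-15511/(-24959) - 27610) = (1/65720 - 27514)/(-15511*(-1/24959) - 27610) = -1808220079/(65720*(15511/24959 - 27610)) = -1808220079/(65720*(-689102479/24959)) = -1808220079/65720*(-24959/689102479) = 45131364951761/45287814919880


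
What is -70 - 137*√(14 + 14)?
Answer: -70 - 274*√7 ≈ -794.94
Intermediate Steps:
-70 - 137*√(14 + 14) = -70 - 274*√7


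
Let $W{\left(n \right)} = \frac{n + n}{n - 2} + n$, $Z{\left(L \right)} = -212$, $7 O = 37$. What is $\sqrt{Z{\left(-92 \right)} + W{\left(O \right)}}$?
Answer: $\frac{i \sqrt{5274843}}{161} \approx 14.265 i$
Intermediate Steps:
$O = \frac{37}{7}$ ($O = \frac{1}{7} \cdot 37 = \frac{37}{7} \approx 5.2857$)
$W{\left(n \right)} = n + \frac{2 n}{-2 + n}$ ($W{\left(n \right)} = \frac{2 n}{-2 + n} + n = n + \frac{2 n}{-2 + n}$)
$\sqrt{Z{\left(-92 \right)} + W{\left(O \right)}} = \sqrt{-212 + \frac{\left(\frac{37}{7}\right)^{2}}{-2 + \frac{37}{7}}} = \sqrt{-212 + \frac{1369}{49 \cdot \frac{23}{7}}} = \sqrt{-212 + \frac{1369}{49} \cdot \frac{7}{23}} = \sqrt{-212 + \frac{1369}{161}} = \sqrt{- \frac{32763}{161}} = \frac{i \sqrt{5274843}}{161}$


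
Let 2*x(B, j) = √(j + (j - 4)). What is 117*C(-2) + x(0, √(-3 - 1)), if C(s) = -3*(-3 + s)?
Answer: 1755 + √(-1 + I) ≈ 1755.5 + 1.0987*I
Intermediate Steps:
C(s) = 9 - 3*s
x(B, j) = √(-4 + 2*j)/2 (x(B, j) = √(j + (j - 4))/2 = √(j + (-4 + j))/2 = √(-4 + 2*j)/2)
117*C(-2) + x(0, √(-3 - 1)) = 117*(9 - 3*(-2)) + √(-4 + 2*√(-3 - 1))/2 = 117*(9 + 6) + √(-4 + 2*√(-4))/2 = 117*15 + √(-4 + 2*(2*I))/2 = 1755 + √(-4 + 4*I)/2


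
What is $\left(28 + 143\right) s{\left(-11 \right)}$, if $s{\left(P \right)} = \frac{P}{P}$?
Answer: $171$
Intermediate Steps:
$s{\left(P \right)} = 1$
$\left(28 + 143\right) s{\left(-11 \right)} = \left(28 + 143\right) 1 = 171 \cdot 1 = 171$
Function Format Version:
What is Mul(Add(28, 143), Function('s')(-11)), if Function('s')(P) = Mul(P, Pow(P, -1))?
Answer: 171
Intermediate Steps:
Function('s')(P) = 1
Mul(Add(28, 143), Function('s')(-11)) = Mul(Add(28, 143), 1) = Mul(171, 1) = 171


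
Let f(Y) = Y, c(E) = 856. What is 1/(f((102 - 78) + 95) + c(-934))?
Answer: 1/975 ≈ 0.0010256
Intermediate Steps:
1/(f((102 - 78) + 95) + c(-934)) = 1/(((102 - 78) + 95) + 856) = 1/((24 + 95) + 856) = 1/(119 + 856) = 1/975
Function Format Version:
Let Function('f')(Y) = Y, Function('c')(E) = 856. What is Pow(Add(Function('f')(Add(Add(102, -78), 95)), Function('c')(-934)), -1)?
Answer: Rational(1, 975) ≈ 0.0010256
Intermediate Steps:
Pow(Add(Function('f')(Add(Add(102, -78), 95)), Function('c')(-934)), -1) = Pow(Add(Add(Add(102, -78), 95), 856), -1) = Pow(Add(Add(24, 95), 856), -1) = Pow(Add(119, 856), -1) = Pow(975, -1) = Rational(1, 975)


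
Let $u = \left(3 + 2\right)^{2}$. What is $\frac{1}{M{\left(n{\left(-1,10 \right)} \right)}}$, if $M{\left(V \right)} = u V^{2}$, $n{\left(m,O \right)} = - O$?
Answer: $\frac{1}{2500} \approx 0.0004$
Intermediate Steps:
$u = 25$ ($u = 5^{2} = 25$)
$M{\left(V \right)} = 25 V^{2}$
$\frac{1}{M{\left(n{\left(-1,10 \right)} \right)}} = \frac{1}{25 \left(\left(-1\right) 10\right)^{2}} = \frac{1}{25 \left(-10\right)^{2}} = \frac{1}{25 \cdot 100} = \frac{1}{2500}$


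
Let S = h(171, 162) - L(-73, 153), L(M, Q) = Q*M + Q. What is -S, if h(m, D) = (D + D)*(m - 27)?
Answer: -57672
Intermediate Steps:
L(M, Q) = Q + M*Q (L(M, Q) = M*Q + Q = Q + M*Q)
h(m, D) = 2*D*(-27 + m) (h(m, D) = (2*D)*(-27 + m) = 2*D*(-27 + m))
S = 57672 (S = 2*162*(-27 + 171) - 153*(1 - 73) = 2*162*144 - 153*(-72) = 46656 - 1*(-11016) = 46656 + 11016 = 57672)
-S = -1*57672 = -57672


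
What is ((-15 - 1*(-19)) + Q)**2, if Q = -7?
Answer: 9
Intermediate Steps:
((-15 - 1*(-19)) + Q)**2 = ((-15 - 1*(-19)) - 7)**2 = ((-15 + 19) - 7)**2 = (4 - 7)**2 = (-3)**2 = 9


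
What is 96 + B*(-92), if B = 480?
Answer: -44064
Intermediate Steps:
96 + B*(-92) = 96 + 480*(-92) = 96 - 44160 = -44064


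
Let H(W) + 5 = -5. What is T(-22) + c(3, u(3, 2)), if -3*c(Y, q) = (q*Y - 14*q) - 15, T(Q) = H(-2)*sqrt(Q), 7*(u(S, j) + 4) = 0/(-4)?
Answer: -29/3 - 10*I*sqrt(22) ≈ -9.6667 - 46.904*I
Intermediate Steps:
H(W) = -10 (H(W) = -5 - 5 = -10)
u(S, j) = -4 (u(S, j) = -4 + (0/(-4))/7 = -4 + (0*(-1/4))/7 = -4 + (1/7)*0 = -4 + 0 = -4)
T(Q) = -10*sqrt(Q)
c(Y, q) = 5 + 14*q/3 - Y*q/3 (c(Y, q) = -((q*Y - 14*q) - 15)/3 = -((Y*q - 14*q) - 15)/3 = -((-14*q + Y*q) - 15)/3 = -(-15 - 14*q + Y*q)/3 = 5 + 14*q/3 - Y*q/3)
T(-22) + c(3, u(3, 2)) = -10*I*sqrt(22) + (5 + (14/3)*(-4) - 1/3*3*(-4)) = -10*I*sqrt(22) + (5 - 56/3 + 4) = -10*I*sqrt(22) - 29/3 = -29/3 - 10*I*sqrt(22)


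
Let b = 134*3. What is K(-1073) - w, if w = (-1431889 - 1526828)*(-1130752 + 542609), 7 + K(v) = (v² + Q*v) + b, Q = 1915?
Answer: -1740149595602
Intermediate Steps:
b = 402
K(v) = 395 + v² + 1915*v (K(v) = -7 + ((v² + 1915*v) + 402) = -7 + (402 + v² + 1915*v) = 395 + v² + 1915*v)
w = 1740148692531 (w = -2958717*(-588143) = 1740148692531)
K(-1073) - w = (395 + (-1073)² + 1915*(-1073)) - 1*1740148692531 = (395 + 1151329 - 2054795) - 1740148692531 = -903071 - 1740148692531 = -1740149595602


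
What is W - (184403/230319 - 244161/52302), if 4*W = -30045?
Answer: -60290007591433/8030762892 ≈ -7507.4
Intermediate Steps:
W = -30045/4 (W = (¼)*(-30045) = -30045/4 ≈ -7511.3)
W - (184403/230319 - 244161/52302) = -30045/4 - (184403/230319 - 244161/52302) = -30045/4 - (184403*(1/230319) - 244161*1/52302) = -30045/4 - (184403/230319 - 81387/17434) = -30045/4 - 1*(-15530090551/4015381446) = -30045/4 + 15530090551/4015381446 = -60290007591433/8030762892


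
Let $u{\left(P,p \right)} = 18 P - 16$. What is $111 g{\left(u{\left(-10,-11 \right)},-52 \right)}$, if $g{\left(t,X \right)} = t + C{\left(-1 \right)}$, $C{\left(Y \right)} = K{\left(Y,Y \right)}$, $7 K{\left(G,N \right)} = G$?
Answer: $- \frac{152403}{7} \approx -21772.0$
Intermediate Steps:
$K{\left(G,N \right)} = \frac{G}{7}$
$C{\left(Y \right)} = \frac{Y}{7}$
$u{\left(P,p \right)} = -16 + 18 P$
$g{\left(t,X \right)} = - \frac{1}{7} + t$ ($g{\left(t,X \right)} = t + \frac{1}{7} \left(-1\right) = t - \frac{1}{7} = - \frac{1}{7} + t$)
$111 g{\left(u{\left(-10,-11 \right)},-52 \right)} = 111 \left(- \frac{1}{7} + \left(-16 + 18 \left(-10\right)\right)\right) = 111 \left(- \frac{1}{7} - 196\right) = 111 \left(- \frac{1373}{7}\right) = - \frac{152403}{7}$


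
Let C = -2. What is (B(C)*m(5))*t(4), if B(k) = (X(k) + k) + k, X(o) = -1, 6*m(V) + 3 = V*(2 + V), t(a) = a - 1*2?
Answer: -160/3 ≈ -53.333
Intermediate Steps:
t(a) = -2 + a (t(a) = a - 2 = -2 + a)
m(V) = -½ + V*(2 + V)/6 (m(V) = -½ + (V*(2 + V))/6 = -½ + V*(2 + V)/6)
B(k) = -1 + 2*k (B(k) = (-1 + k) + k = -1 + 2*k)
(B(C)*m(5))*t(4) = ((-1 + 2*(-2))*(-½ + (⅓)*5 + (⅙)*5²))*(-2 + 4) = ((-1 - 4)*(-½ + 5/3 + (⅙)*25))*2 = -5*(-½ + 5/3 + 25/6)*2 = -5*16/3*2 = -80/3*2 = -160/3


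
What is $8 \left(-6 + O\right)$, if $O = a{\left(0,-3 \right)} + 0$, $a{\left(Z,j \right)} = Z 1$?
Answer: $-48$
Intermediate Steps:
$a{\left(Z,j \right)} = Z$
$O = 0$ ($O = 0 + 0 = 0$)
$8 \left(-6 + O\right) = 8 \left(-6 + 0\right) = 8 \left(-6\right) = -48$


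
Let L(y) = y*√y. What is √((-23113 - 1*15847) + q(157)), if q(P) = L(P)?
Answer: √(-38960 + 157*√157) ≈ 192.34*I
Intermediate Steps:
L(y) = y^(3/2)
q(P) = P^(3/2)
√((-23113 - 1*15847) + q(157)) = √((-23113 - 1*15847) + 157^(3/2)) = √((-23113 - 15847) + 157*√157) = √(-38960 + 157*√157)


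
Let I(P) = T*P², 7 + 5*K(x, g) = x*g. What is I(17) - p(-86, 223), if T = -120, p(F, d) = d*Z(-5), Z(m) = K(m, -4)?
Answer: -176299/5 ≈ -35260.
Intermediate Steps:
K(x, g) = -7/5 + g*x/5 (K(x, g) = -7/5 + (x*g)/5 = -7/5 + (g*x)/5 = -7/5 + g*x/5)
Z(m) = -7/5 - 4*m/5 (Z(m) = -7/5 + (⅕)*(-4)*m = -7/5 - 4*m/5)
p(F, d) = 13*d/5 (p(F, d) = d*(-7/5 - ⅘*(-5)) = d*(-7/5 + 4) = d*(13/5) = 13*d/5)
I(P) = -120*P²
I(17) - p(-86, 223) = -120*17² - 13*223/5 = -120*289 - 1*2899/5 = -34680 - 2899/5 = -176299/5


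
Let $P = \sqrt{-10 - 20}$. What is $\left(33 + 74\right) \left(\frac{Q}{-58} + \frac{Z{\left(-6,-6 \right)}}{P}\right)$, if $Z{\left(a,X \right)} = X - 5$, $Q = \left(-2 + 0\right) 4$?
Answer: $\frac{428}{29} + \frac{1177 i \sqrt{30}}{30} \approx 14.759 + 214.89 i$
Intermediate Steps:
$Q = -8$ ($Q = \left(-2\right) 4 = -8$)
$P = i \sqrt{30}$ ($P = \sqrt{-30} = i \sqrt{30} \approx 5.4772 i$)
$Z{\left(a,X \right)} = -5 + X$
$\left(33 + 74\right) \left(\frac{Q}{-58} + \frac{Z{\left(-6,-6 \right)}}{P}\right) = \left(33 + 74\right) \left(- \frac{8}{-58} + \frac{-5 - 6}{i \sqrt{30}}\right) = 107 \left(\left(-8\right) \left(- \frac{1}{58}\right) - 11 \left(- \frac{i \sqrt{30}}{30}\right)\right) = 107 \left(\frac{4}{29} + \frac{11 i \sqrt{30}}{30}\right) = \frac{428}{29} + \frac{1177 i \sqrt{30}}{30}$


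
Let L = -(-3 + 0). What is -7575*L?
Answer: -22725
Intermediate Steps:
L = 3 (L = -1*(-3) = 3)
-7575*L = -7575*3 = -22725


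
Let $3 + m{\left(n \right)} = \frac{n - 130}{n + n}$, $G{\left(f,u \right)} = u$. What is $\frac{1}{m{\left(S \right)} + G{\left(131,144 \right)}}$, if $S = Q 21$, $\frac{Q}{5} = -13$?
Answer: $\frac{42}{5945} \approx 0.0070648$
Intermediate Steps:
$Q = -65$ ($Q = 5 \left(-13\right) = -65$)
$S = -1365$ ($S = \left(-65\right) 21 = -1365$)
$m{\left(n \right)} = -3 + \frac{-130 + n}{2 n}$ ($m{\left(n \right)} = -3 + \frac{n - 130}{n + n} = -3 + \frac{-130 + n}{2 n}$)
$\frac{1}{m{\left(S \right)} + G{\left(131,144 \right)}} = \frac{1}{\left(- \frac{5}{2} - \frac{65}{-1365}\right) + 144} = \frac{1}{\left(- \frac{5}{2} - - \frac{1}{21}\right) + 144} = \frac{1}{\left(- \frac{5}{2} + \frac{1}{21}\right) + 144} = \frac{1}{- \frac{103}{42} + 144} = \frac{1}{\frac{5945}{42}} = \frac{42}{5945}$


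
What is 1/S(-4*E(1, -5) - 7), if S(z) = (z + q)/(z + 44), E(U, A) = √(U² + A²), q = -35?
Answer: -985/674 + 79*√26/337 ≈ -0.26611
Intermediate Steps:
E(U, A) = √(A² + U²)
S(z) = (-35 + z)/(44 + z) (S(z) = (z - 35)/(z + 44) = (-35 + z)/(44 + z))
1/S(-4*E(1, -5) - 7) = 1/((-35 + (-4*√((-5)² + 1²) - 7))/(44 + (-4*√((-5)² + 1²) - 7))) = 1/((-35 + (-4*√(25 + 1) - 7))/(44 + (-4*√(25 + 1) - 7))) = 1/((-35 + (-4*√26 - 7))/(44 + (-4*√26 - 7))) = 1/((-35 + (-7 - 4*√26))/(44 + (-7 - 4*√26))) = 1/((-42 - 4*√26)/(37 - 4*√26)) = (37 - 4*√26)/(-42 - 4*√26)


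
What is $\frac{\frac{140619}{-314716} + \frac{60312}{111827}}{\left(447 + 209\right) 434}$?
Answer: $\frac{171376341}{527357910461312} \approx 3.2497 \cdot 10^{-7}$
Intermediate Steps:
$\frac{\frac{140619}{-314716} + \frac{60312}{111827}}{\left(447 + 209\right) 434} = \frac{140619 \left(- \frac{1}{314716}\right) + 60312 \cdot \frac{1}{111827}}{656 \cdot 434} = \frac{- \frac{7401}{16564} + \frac{60312}{111827}}{284704} = \frac{171376341}{1852302428} \cdot \frac{1}{284704} = \frac{171376341}{527357910461312}$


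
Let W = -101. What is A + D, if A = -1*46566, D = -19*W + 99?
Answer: -44548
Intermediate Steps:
D = 2018 (D = -19*(-101) + 99 = 1919 + 99 = 2018)
A = -46566
A + D = -46566 + 2018 = -44548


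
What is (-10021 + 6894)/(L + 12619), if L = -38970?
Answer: 3127/26351 ≈ 0.11867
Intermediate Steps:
(-10021 + 6894)/(L + 12619) = (-10021 + 6894)/(-38970 + 12619) = -3127/(-26351) = -3127*(-1/26351) = 3127/26351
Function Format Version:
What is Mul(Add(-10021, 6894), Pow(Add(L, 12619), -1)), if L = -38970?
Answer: Rational(3127, 26351) ≈ 0.11867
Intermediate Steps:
Mul(Add(-10021, 6894), Pow(Add(L, 12619), -1)) = Mul(Add(-10021, 6894), Pow(Add(-38970, 12619), -1)) = Mul(-3127, Pow(-26351, -1)) = Mul(-3127, Rational(-1, 26351)) = Rational(3127, 26351)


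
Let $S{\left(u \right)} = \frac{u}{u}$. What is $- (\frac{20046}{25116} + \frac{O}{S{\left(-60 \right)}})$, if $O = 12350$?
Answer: $- \frac{3976957}{322} \approx -12351.0$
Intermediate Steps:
$S{\left(u \right)} = 1$
$- (\frac{20046}{25116} + \frac{O}{S{\left(-60 \right)}}) = - (\frac{20046}{25116} + \frac{12350}{1}) = - (20046 \cdot \frac{1}{25116} + 12350 \cdot 1) = - (\frac{257}{322} + 12350) = \left(-1\right) \frac{3976957}{322} = - \frac{3976957}{322}$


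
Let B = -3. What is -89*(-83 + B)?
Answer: 7654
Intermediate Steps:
-89*(-83 + B) = -89*(-83 - 3) = -89*(-86) = 7654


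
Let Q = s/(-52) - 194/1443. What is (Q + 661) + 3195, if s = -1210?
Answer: 11195183/2886 ≈ 3879.1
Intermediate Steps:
Q = 66767/2886 (Q = -1210/(-52) - 194/1443 = -1210*(-1/52) - 194*1/1443 = 605/26 - 194/1443 = 66767/2886 ≈ 23.135)
(Q + 661) + 3195 = (66767/2886 + 661) + 3195 = 1974413/2886 + 3195 = 11195183/2886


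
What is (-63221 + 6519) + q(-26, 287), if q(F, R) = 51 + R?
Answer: -56364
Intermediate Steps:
(-63221 + 6519) + q(-26, 287) = (-63221 + 6519) + (51 + 287) = -56702 + 338 = -56364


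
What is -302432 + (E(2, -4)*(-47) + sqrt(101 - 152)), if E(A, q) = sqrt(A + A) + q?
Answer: -302338 + I*sqrt(51) ≈ -3.0234e+5 + 7.1414*I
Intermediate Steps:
E(A, q) = q + sqrt(2)*sqrt(A) (E(A, q) = sqrt(2*A) + q = sqrt(2)*sqrt(A) + q = q + sqrt(2)*sqrt(A))
-302432 + (E(2, -4)*(-47) + sqrt(101 - 152)) = -302432 + ((-4 + sqrt(2)*sqrt(2))*(-47) + sqrt(101 - 152)) = -302432 + ((-4 + 2)*(-47) + sqrt(-51)) = -302432 + (-2*(-47) + I*sqrt(51)) = -302432 + (94 + I*sqrt(51)) = -302338 + I*sqrt(51)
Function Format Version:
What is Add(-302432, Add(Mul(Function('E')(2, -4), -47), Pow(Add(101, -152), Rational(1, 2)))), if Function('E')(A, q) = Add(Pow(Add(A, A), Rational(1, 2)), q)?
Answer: Add(-302338, Mul(I, Pow(51, Rational(1, 2)))) ≈ Add(-3.0234e+5, Mul(7.1414, I))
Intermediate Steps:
Function('E')(A, q) = Add(q, Mul(Pow(2, Rational(1, 2)), Pow(A, Rational(1, 2)))) (Function('E')(A, q) = Add(Pow(Mul(2, A), Rational(1, 2)), q) = Add(Mul(Pow(2, Rational(1, 2)), Pow(A, Rational(1, 2))), q) = Add(q, Mul(Pow(2, Rational(1, 2)), Pow(A, Rational(1, 2)))))
Add(-302432, Add(Mul(Function('E')(2, -4), -47), Pow(Add(101, -152), Rational(1, 2)))) = Add(-302432, Add(Mul(Add(-4, Mul(Pow(2, Rational(1, 2)), Pow(2, Rational(1, 2)))), -47), Pow(Add(101, -152), Rational(1, 2)))) = Add(-302432, Add(Mul(Add(-4, 2), -47), Pow(-51, Rational(1, 2)))) = Add(-302432, Add(Mul(-2, -47), Mul(I, Pow(51, Rational(1, 2))))) = Add(-302432, Add(94, Mul(I, Pow(51, Rational(1, 2))))) = Add(-302338, Mul(I, Pow(51, Rational(1, 2))))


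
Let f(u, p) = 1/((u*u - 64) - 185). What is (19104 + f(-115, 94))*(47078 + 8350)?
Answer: 3435060298785/3244 ≈ 1.0589e+9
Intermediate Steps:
f(u, p) = 1/(-249 + u²) (f(u, p) = 1/((u² - 64) - 185) = 1/((-64 + u²) - 185) = 1/(-249 + u²))
(19104 + f(-115, 94))*(47078 + 8350) = (19104 + 1/(-249 + (-115)²))*(47078 + 8350) = (19104 + 1/(-249 + 13225))*55428 = (19104 + 1/12976)*55428 = (247893505/12976)*55428 = 3435060298785/3244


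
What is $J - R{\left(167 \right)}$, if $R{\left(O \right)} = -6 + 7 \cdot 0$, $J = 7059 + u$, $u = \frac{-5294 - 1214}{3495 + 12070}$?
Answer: $\frac{109960217}{15565} \approx 7064.6$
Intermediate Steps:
$u = - \frac{6508}{15565} \approx -0.41812$
$J = \frac{109866827}{15565}$ ($J = 7059 - \frac{6508}{15565} = \frac{109866827}{15565} \approx 7058.6$)
$R{\left(O \right)} = -6$ ($R{\left(O \right)} = -6 + 0 = -6$)
$J - R{\left(167 \right)} = \frac{109866827}{15565} - -6 = \frac{109866827}{15565} + 6 = \frac{109960217}{15565}$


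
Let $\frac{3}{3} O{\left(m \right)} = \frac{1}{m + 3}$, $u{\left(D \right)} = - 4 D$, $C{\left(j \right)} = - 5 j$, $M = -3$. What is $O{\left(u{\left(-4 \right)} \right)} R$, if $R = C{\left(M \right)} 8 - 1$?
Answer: $\frac{119}{19} \approx 6.2632$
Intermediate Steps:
$O{\left(m \right)} = \frac{1}{3 + m}$ ($O{\left(m \right)} = \frac{1}{m + 3} = \frac{1}{3 + m}$)
$R = 119$ ($R = \left(-5\right) \left(-3\right) 8 - 1 = 15 \cdot 8 - 1 = 120 - 1 = 119$)
$O{\left(u{\left(-4 \right)} \right)} R = \frac{1}{3 - -16} \cdot 119 = \frac{1}{3 + 16} \cdot 119 = \frac{1}{19} \cdot 119 = \frac{119}{19}$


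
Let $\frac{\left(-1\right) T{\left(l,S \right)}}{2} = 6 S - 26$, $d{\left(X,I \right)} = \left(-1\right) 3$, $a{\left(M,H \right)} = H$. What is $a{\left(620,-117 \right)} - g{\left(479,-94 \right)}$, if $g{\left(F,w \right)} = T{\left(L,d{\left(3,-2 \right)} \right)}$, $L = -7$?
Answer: $-205$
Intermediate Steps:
$d{\left(X,I \right)} = -3$
$T{\left(l,S \right)} = 52 - 12 S$ ($T{\left(l,S \right)} = - 2 \left(6 S - 26\right) = - 2 \left(-26 + 6 S\right) = 52 - 12 S$)
$g{\left(F,w \right)} = 88$ ($g{\left(F,w \right)} = 52 - -36 = 52 + 36 = 88$)
$a{\left(620,-117 \right)} - g{\left(479,-94 \right)} = -117 - 88 = -205$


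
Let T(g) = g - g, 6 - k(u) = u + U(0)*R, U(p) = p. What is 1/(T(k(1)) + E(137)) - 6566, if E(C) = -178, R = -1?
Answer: -1168749/178 ≈ -6566.0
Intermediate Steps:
k(u) = 6 - u (k(u) = 6 - (u + 0*(-1)) = 6 - (u + 0) = 6 - u)
T(g) = 0
1/(T(k(1)) + E(137)) - 6566 = 1/(0 - 178) - 6566 = 1/(-178) - 6566 = -1/178 - 6566 = -1168749/178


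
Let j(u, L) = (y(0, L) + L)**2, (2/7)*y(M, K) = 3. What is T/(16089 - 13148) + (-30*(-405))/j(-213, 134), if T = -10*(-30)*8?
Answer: 20199000/14449133 ≈ 1.3979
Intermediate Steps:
T = 2400 (T = 300*8 = 2400)
y(M, K) = 21/2 (y(M, K) = (7/2)*3 = 21/2)
j(u, L) = (21/2 + L)**2
T/(16089 - 13148) + (-30*(-405))/j(-213, 134) = 2400/(16089 - 13148) + (-30*(-405))/(((21 + 2*134)**2/4)) = 2400/2941 + 12150/(((21 + 268)**2/4)) = 2400*(1/2941) + 12150/(((1/4)*289**2)) = 2400/2941 + 12150/(((1/4)*83521)) = 2400/2941 + 12150/(83521/4) = 2400/2941 + 12150*(4/83521) = 2400/2941 + 48600/83521 = 20199000/14449133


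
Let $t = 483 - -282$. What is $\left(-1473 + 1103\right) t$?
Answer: $-283050$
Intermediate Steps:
$t = 765$ ($t = 483 + 282 = 765$)
$\left(-1473 + 1103\right) t = \left(-1473 + 1103\right) 765 = \left(-370\right) 765 = -283050$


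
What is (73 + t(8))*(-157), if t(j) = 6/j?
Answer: -46315/4 ≈ -11579.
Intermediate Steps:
(73 + t(8))*(-157) = (73 + 6/8)*(-157) = (73 + 6*(1/8))*(-157) = (73 + 3/4)*(-157) = (295/4)*(-157) = -46315/4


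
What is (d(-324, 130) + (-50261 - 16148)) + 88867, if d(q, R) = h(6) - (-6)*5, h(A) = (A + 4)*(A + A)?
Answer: 22608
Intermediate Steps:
h(A) = 2*A*(4 + A) (h(A) = (4 + A)*(2*A) = 2*A*(4 + A))
d(q, R) = 150 (d(q, R) = 2*6*(4 + 6) - (-6)*5 = 2*6*10 - 2*(-15) = 120 + 30 = 150)
(d(-324, 130) + (-50261 - 16148)) + 88867 = (150 + (-50261 - 16148)) + 88867 = (150 - 66409) + 88867 = -66259 + 88867 = 22608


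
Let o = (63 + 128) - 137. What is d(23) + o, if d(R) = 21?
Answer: 75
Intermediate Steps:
o = 54 (o = 191 - 137 = 54)
d(23) + o = 21 + 54 = 75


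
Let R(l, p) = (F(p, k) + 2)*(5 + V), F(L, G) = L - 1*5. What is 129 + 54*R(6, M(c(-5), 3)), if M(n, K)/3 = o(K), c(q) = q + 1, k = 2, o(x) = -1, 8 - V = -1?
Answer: -4407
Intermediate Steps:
V = 9 (V = 8 - 1*(-1) = 8 + 1 = 9)
F(L, G) = -5 + L (F(L, G) = L - 5 = -5 + L)
c(q) = 1 + q
M(n, K) = -3 (M(n, K) = 3*(-1) = -3)
R(l, p) = -42 + 14*p (R(l, p) = ((-5 + p) + 2)*(5 + 9) = (-3 + p)*14 = -42 + 14*p)
129 + 54*R(6, M(c(-5), 3)) = 129 + 54*(-42 + 14*(-3)) = 129 + 54*(-42 - 42) = 129 + 54*(-84) = 129 - 4536 = -4407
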